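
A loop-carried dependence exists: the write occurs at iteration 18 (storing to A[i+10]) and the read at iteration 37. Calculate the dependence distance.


Distance = read iteration - write iteration
= 37 - 18 = 19

19


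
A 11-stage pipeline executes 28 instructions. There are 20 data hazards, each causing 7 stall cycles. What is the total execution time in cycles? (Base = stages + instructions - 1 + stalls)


Base cycles = 11 + 28 - 1 = 38
Total stalls = 20 * 7 = 140
Total = 38 + 140 = 178

178


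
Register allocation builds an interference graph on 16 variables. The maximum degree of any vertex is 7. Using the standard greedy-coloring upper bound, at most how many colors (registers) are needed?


Greedy coloring never needs more than (max_degree + 1) colors: when coloring a vertex, at most max_degree neighbors are already colored.
Upper bound = 7 + 1 = 8

8


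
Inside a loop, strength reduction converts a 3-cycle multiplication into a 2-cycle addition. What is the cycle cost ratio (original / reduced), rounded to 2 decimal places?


Ratio = mult_cost / add_cost = 3 / 2 = 1.5

1.5


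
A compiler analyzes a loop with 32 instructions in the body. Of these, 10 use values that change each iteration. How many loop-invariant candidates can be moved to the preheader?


Invariant candidates = total - loop-dependent
= 32 - 10 = 22

22


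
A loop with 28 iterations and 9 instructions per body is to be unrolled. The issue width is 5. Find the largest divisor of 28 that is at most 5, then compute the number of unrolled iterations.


Largest divisor of 28 <= 5 is 4
New iterations = 28 / 4 = 7

7


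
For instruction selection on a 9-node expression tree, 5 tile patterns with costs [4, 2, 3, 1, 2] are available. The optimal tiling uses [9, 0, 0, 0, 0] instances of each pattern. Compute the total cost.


Total cost = sum(count_i * cost_i)
= 9*4 + 0*2 + 0*3 + 0*1 + 0*2
= 36

36


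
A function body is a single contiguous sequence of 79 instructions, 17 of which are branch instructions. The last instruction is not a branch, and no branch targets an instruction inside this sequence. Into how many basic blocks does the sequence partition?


With no in-sequence branch targets, the leaders are the first instruction plus the instruction after each branch.
Number of basic blocks = branches + 1
= 17 + 1 = 18

18


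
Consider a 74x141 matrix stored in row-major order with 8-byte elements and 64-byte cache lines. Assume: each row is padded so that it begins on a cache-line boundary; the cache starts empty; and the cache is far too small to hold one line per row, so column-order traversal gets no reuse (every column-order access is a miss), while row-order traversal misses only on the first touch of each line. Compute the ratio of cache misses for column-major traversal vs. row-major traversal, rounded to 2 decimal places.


Each row occupies 141 * 8 = 1128 bytes and starts on a line boundary, so it spans ceil(1128 / 64) = 18 cache lines.
Row-major traversal misses (one per line touched): 74 * ceil(141 * 8 / 64) = 1332
Column-major traversal misses (no reuse, every access misses): 74 * 141 = 10434
Ratio = 10434 / 1332 = 7.83

7.83


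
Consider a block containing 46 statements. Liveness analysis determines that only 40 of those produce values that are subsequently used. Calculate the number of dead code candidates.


Dead code = total statements - live definitions
= 46 - 40 = 6

6


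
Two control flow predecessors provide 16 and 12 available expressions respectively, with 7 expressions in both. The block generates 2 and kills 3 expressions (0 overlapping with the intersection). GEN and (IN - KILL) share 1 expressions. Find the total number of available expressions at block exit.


IN = intersection of predecessors = 7
IN - KILL = 7 - 0 = 7
|OUT| = |GEN| + |IN - KILL| - |GEN ∩ (IN - KILL)| = 2 + 7 - 1 = 8

8


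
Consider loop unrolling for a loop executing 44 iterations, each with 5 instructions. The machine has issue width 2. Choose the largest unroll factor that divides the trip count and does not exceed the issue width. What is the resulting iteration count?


Largest divisor of 44 <= 2 is 2
New iterations = 44 / 2 = 22

22


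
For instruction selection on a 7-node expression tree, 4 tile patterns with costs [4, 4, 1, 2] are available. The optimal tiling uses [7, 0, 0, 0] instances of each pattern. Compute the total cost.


Total cost = sum(count_i * cost_i)
= 7*4 + 0*4 + 0*1 + 0*2
= 28

28


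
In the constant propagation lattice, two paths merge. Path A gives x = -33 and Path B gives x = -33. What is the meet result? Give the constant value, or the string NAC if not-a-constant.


Meet operation: if both paths give the same constant, result is that constant; if they differ, result is NAC (not-a-constant).
Path A: -33, Path B: -33 -> equal
Result: constant -> -33

-33


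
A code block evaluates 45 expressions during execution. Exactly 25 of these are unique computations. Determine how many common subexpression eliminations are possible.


CSE count = total expressions - unique expressions
= 45 - 25 = 20

20


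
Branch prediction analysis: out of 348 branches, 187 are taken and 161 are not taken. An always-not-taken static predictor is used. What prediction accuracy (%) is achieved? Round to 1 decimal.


Predictor: always-not-taken
Correct predictions = 161
Accuracy = 161 / 348 * 100 = 46.3%

46.3


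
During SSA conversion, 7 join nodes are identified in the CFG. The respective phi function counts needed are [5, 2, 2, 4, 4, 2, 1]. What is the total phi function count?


Total phi functions = sum of phi functions at each join node
= 5 + 2 + 2 + 4 + 4 + 2 + 1 = 20

20


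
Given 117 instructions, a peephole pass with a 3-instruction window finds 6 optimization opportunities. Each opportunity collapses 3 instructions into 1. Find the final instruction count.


Each match removes 2 instructions.
Total removed = 6 * 2 = 12
Remaining = 117 - 12 = 105

105


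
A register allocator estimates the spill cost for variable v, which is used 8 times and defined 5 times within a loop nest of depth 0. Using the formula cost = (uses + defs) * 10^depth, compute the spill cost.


uses + defs = 8 + 5 = 13
10^0 = 1
Spill cost = 13 * 1 = 13

13


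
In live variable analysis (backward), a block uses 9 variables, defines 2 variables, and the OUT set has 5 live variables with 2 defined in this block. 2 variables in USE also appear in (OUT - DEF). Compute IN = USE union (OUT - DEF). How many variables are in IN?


OUT - DEF: 5 - 2 = 3
|IN| = |USE| + |OUT - DEF| - |USE ∩ (OUT - DEF)| = 9 + 3 - 2 = 10

10


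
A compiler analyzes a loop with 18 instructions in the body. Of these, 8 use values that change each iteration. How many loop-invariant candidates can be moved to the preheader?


Invariant candidates = total - loop-dependent
= 18 - 8 = 10

10


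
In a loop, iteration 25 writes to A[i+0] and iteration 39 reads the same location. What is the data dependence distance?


Distance = read iteration - write iteration
= 39 - 25 = 14

14


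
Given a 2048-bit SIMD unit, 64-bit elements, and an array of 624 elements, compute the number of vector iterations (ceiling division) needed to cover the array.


Width = 2048 / 64 = 32 elements per vector op
Iterations = ceil(624 / 32) = 20

20


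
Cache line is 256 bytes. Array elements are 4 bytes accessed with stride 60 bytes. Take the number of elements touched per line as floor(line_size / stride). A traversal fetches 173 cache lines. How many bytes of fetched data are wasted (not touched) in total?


Elements per line = floor(256 / 60) = 4
Bytes used per line = 4 * 4 = 16
Wasted per line = 256 - 16 = 240
Total wasted = 240 * 173 = 41520

41520


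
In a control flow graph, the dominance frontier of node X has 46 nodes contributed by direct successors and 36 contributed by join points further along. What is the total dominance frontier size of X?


DF(X) = direct successor contributions + join point contributions
= 46 + 36 = 82

82


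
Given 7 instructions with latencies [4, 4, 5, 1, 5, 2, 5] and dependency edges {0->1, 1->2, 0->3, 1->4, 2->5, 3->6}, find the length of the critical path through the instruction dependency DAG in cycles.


Compute longest path through dependency graph: dist(Ik) = max over predecessors of dist + latency(Ik).
dist(I0) = latency 4 = 4
dist(I1) = dist(I0) + 4 = 4 + 4 = 8
dist(I2) = dist(I1) + 5 = 8 + 5 = 13
dist(I3) = dist(I0) + 1 = 4 + 1 = 5
dist(I4) = dist(I1) + 5 = 8 + 5 = 13
dist(I5) = dist(I2) + 2 = 13 + 2 = 15
dist(I6) = dist(I3) + 5 = 5 + 5 = 10
Critical path = max dist = 15

15


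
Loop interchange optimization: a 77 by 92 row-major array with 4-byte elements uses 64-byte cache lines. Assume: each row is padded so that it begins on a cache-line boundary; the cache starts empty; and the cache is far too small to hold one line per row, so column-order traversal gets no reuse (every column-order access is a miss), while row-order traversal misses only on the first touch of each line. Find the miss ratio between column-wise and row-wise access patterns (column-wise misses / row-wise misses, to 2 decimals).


Each row occupies 92 * 4 = 368 bytes and starts on a line boundary, so it spans ceil(368 / 64) = 6 cache lines.
Row-major traversal misses (one per line touched): 77 * ceil(92 * 4 / 64) = 462
Column-major traversal misses (no reuse, every access misses): 77 * 92 = 7084
Ratio = 7084 / 462 = 15.33

15.33


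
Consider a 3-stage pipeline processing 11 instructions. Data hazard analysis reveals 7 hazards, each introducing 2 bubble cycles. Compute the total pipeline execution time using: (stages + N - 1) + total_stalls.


Base cycles = 3 + 11 - 1 = 13
Total stalls = 7 * 2 = 14
Total = 13 + 14 = 27

27


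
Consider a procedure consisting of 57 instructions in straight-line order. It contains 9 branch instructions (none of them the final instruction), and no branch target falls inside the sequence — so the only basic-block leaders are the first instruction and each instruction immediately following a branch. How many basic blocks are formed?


With no in-sequence branch targets, the leaders are the first instruction plus the instruction after each branch.
Number of basic blocks = branches + 1
= 9 + 1 = 10

10


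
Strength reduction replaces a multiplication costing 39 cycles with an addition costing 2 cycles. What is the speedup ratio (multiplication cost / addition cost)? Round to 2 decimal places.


Ratio = mult_cost / add_cost = 39 / 2 = 19.5

19.5


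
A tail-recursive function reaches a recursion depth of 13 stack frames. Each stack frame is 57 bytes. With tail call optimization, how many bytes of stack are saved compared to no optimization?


Without TCO: 13 * 57 = 741 bytes
With TCO: reuse 1 frame = 57 bytes
Savings = 741 - 57 = 684

684


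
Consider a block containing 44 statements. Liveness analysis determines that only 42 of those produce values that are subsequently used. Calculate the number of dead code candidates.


Dead code = total statements - live definitions
= 44 - 42 = 2

2


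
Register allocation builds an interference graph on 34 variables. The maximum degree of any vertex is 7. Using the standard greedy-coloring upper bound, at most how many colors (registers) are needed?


Greedy coloring never needs more than (max_degree + 1) colors: when coloring a vertex, at most max_degree neighbors are already colored.
Upper bound = 7 + 1 = 8

8


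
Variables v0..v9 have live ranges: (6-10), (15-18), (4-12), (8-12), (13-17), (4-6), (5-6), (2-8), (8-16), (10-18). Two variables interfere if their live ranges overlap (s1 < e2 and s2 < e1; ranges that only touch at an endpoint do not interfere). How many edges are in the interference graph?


Check all pairs for overlapping intervals.
Two intervals (s1,e1) and (s2,e2) overlap if s1 < e2 and s2 < e1.
v0 (6-10) vs v1..v9: overlaps v2, v3, v7, v8 -> 4
v1 (15-18) vs v2..v9: overlaps v4, v8, v9 -> 3
v2 (4-12) vs v3..v9: overlaps v3, v5, v6, v7, v8, v9 -> 6
v3 (8-12) vs v4..v9: overlaps v8, v9 -> 2
v4 (13-17) vs v5..v9: overlaps v8, v9 -> 2
v5 (4-6) vs v6..v9: overlaps v6, v7 -> 2
v6 (5-6) vs v7..v9: overlaps v7 -> 1
v7 (2-8) vs v8..v9: overlaps none -> 0
v8 (8-16) vs v9: overlaps v9 -> 1
Total overlapping pairs = 4 + 3 + 6 + 2 + 2 + 2 + 1 + 0 + 1 = 21

21


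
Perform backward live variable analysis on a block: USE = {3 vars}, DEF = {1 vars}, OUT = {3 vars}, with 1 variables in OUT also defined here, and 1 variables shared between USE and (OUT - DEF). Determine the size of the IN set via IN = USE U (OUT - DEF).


OUT - DEF: 3 - 1 = 2
|IN| = |USE| + |OUT - DEF| - |USE ∩ (OUT - DEF)| = 3 + 2 - 1 = 4

4


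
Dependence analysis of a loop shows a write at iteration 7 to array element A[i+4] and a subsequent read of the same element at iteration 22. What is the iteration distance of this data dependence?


Distance = read iteration - write iteration
= 22 - 7 = 15

15


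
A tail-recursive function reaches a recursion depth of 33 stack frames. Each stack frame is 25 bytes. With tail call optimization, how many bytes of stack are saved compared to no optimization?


Without TCO: 33 * 25 = 825 bytes
With TCO: reuse 1 frame = 25 bytes
Savings = 825 - 25 = 800

800


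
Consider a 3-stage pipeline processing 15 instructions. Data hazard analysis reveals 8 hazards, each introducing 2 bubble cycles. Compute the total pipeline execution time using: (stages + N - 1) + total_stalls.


Base cycles = 3 + 15 - 1 = 17
Total stalls = 8 * 2 = 16
Total = 17 + 16 = 33

33


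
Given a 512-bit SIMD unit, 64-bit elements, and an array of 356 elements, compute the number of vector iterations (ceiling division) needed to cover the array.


Width = 512 / 64 = 8 elements per vector op
Iterations = ceil(356 / 8) = 45

45


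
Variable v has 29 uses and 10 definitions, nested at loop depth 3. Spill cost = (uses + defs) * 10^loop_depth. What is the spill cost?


uses + defs = 29 + 10 = 39
10^3 = 1000
Spill cost = 39 * 1000 = 39000

39000


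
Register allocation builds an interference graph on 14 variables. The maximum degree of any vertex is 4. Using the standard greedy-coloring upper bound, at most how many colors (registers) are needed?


Greedy coloring never needs more than (max_degree + 1) colors: when coloring a vertex, at most max_degree neighbors are already colored.
Upper bound = 4 + 1 = 5

5


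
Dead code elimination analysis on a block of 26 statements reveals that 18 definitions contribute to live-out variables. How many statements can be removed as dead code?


Dead code = total statements - live definitions
= 26 - 18 = 8

8


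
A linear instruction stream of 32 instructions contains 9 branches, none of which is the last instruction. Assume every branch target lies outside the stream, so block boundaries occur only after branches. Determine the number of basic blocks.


With no in-sequence branch targets, the leaders are the first instruction plus the instruction after each branch.
Number of basic blocks = branches + 1
= 9 + 1 = 10

10


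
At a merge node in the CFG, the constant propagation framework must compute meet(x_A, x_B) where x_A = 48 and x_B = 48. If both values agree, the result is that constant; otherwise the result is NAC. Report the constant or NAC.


Meet operation: if both paths give the same constant, result is that constant; if they differ, result is NAC (not-a-constant).
Path A: 48, Path B: 48 -> equal
Result: constant -> 48

48


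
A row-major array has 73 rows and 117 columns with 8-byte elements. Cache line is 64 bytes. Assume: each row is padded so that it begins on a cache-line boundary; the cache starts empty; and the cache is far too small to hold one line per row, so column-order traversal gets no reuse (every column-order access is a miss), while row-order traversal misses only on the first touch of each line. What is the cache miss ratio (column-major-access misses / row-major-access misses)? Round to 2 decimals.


Each row occupies 117 * 8 = 936 bytes and starts on a line boundary, so it spans ceil(936 / 64) = 15 cache lines.
Row-major traversal misses (one per line touched): 73 * ceil(117 * 8 / 64) = 1095
Column-major traversal misses (no reuse, every access misses): 73 * 117 = 8541
Ratio = 8541 / 1095 = 7.8

7.8


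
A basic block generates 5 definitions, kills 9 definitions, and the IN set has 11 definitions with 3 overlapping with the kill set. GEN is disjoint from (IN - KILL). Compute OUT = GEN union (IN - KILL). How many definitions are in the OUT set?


IN - KILL: 11 - 3 = 8 surviving definitions
OUT = GEN + surviving = 5 + 8 = 13

13


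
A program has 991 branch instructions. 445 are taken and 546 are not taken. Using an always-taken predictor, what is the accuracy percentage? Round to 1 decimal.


Predictor: always-taken
Correct predictions = 445
Accuracy = 445 / 991 * 100 = 44.9%

44.9


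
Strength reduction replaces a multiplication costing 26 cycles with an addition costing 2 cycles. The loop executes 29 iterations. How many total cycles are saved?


Per-iteration saving = 26 - 2 = 24
Total saved = 29 * 24 = 696

696


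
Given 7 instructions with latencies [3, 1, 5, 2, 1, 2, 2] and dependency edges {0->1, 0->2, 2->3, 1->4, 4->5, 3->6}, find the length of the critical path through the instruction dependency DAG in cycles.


Compute longest path through dependency graph: dist(Ik) = max over predecessors of dist + latency(Ik).
dist(I0) = latency 3 = 3
dist(I1) = dist(I0) + 1 = 3 + 1 = 4
dist(I2) = dist(I0) + 5 = 3 + 5 = 8
dist(I3) = dist(I2) + 2 = 8 + 2 = 10
dist(I4) = dist(I1) + 1 = 4 + 1 = 5
dist(I5) = dist(I4) + 2 = 5 + 2 = 7
dist(I6) = dist(I3) + 2 = 10 + 2 = 12
Critical path = max dist = 12

12


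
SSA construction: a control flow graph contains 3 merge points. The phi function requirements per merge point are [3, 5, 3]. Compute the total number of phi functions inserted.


Total phi functions = sum of phi functions at each join node
= 3 + 5 + 3 = 11

11


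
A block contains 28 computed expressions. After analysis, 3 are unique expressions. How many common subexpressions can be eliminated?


CSE count = total expressions - unique expressions
= 28 - 3 = 25

25


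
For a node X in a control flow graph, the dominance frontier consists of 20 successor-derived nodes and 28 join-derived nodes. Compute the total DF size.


DF(X) = direct successor contributions + join point contributions
= 20 + 28 = 48

48


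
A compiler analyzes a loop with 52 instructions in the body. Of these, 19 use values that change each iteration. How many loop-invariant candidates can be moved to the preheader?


Invariant candidates = total - loop-dependent
= 52 - 19 = 33

33


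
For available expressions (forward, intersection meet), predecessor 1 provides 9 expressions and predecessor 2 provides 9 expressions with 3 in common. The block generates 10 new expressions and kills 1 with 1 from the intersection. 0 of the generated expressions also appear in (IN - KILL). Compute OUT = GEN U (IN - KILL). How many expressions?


IN = intersection of predecessors = 3
IN - KILL = 3 - 1 = 2
|OUT| = |GEN| + |IN - KILL| - |GEN ∩ (IN - KILL)| = 10 + 2 - 0 = 12

12


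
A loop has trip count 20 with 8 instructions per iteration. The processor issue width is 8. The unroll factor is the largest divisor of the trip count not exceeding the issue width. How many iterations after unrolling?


Largest divisor of 20 <= 8 is 5
New iterations = 20 / 5 = 4

4


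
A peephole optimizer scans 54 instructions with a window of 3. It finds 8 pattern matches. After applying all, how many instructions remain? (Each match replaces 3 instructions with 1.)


Each match removes 2 instructions.
Total removed = 8 * 2 = 16
Remaining = 54 - 16 = 38

38


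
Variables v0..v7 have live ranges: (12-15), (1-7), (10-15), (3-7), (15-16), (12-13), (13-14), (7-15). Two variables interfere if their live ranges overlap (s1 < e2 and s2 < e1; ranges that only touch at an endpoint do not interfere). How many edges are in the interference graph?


Check all pairs for overlapping intervals.
Two intervals (s1,e1) and (s2,e2) overlap if s1 < e2 and s2 < e1.
v0 (12-15) vs v1..v7: overlaps v2, v5, v6, v7 -> 4
v1 (1-7) vs v2..v7: overlaps v3 -> 1
v2 (10-15) vs v3..v7: overlaps v5, v6, v7 -> 3
v3 (3-7) vs v4..v7: overlaps none -> 0
v4 (15-16) vs v5..v7: overlaps none -> 0
v5 (12-13) vs v6..v7: overlaps v7 -> 1
v6 (13-14) vs v7: overlaps v7 -> 1
Total overlapping pairs = 4 + 1 + 3 + 0 + 0 + 1 + 1 = 10

10


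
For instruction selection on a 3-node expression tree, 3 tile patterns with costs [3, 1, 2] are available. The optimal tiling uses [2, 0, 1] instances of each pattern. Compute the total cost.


Total cost = sum(count_i * cost_i)
= 2*3 + 0*1 + 1*2
= 8

8


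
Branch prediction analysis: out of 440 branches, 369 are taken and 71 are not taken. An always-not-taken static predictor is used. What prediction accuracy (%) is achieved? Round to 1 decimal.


Predictor: always-not-taken
Correct predictions = 71
Accuracy = 71 / 440 * 100 = 16.1%

16.1


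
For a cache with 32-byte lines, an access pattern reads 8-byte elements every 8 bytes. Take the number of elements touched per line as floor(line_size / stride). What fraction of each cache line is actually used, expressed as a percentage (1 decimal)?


Elements per cache line = floor(32 / 8) = 4
Bytes used = 4 * 8 = 32
Utilization = 32 / 32 * 100 = 100.0%

100.0


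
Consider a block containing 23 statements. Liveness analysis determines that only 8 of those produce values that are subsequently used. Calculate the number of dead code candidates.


Dead code = total statements - live definitions
= 23 - 8 = 15

15


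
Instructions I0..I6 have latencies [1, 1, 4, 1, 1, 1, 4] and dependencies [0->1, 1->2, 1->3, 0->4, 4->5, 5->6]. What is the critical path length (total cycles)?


Compute longest path through dependency graph: dist(Ik) = max over predecessors of dist + latency(Ik).
dist(I0) = latency 1 = 1
dist(I1) = dist(I0) + 1 = 1 + 1 = 2
dist(I2) = dist(I1) + 4 = 2 + 4 = 6
dist(I3) = dist(I1) + 1 = 2 + 1 = 3
dist(I4) = dist(I0) + 1 = 1 + 1 = 2
dist(I5) = dist(I4) + 1 = 2 + 1 = 3
dist(I6) = dist(I5) + 4 = 3 + 4 = 7
Critical path = max dist = 7

7


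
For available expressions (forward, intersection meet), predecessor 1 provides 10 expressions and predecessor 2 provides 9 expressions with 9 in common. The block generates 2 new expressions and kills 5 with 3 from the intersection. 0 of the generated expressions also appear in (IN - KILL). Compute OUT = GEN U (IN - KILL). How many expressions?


IN = intersection of predecessors = 9
IN - KILL = 9 - 3 = 6
|OUT| = |GEN| + |IN - KILL| - |GEN ∩ (IN - KILL)| = 2 + 6 - 0 = 8

8


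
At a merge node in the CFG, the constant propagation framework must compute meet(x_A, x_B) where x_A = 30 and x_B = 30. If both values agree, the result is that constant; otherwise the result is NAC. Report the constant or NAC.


Meet operation: if both paths give the same constant, result is that constant; if they differ, result is NAC (not-a-constant).
Path A: 30, Path B: 30 -> equal
Result: constant -> 30

30


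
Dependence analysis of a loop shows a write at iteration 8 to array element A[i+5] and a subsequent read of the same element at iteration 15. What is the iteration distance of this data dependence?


Distance = read iteration - write iteration
= 15 - 8 = 7

7


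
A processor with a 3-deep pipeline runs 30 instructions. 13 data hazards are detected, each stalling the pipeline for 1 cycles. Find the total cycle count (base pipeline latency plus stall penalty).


Base cycles = 3 + 30 - 1 = 32
Total stalls = 13 * 1 = 13
Total = 32 + 13 = 45

45


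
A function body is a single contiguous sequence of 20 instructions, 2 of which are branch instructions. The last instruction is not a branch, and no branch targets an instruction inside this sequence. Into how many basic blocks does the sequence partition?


With no in-sequence branch targets, the leaders are the first instruction plus the instruction after each branch.
Number of basic blocks = branches + 1
= 2 + 1 = 3

3


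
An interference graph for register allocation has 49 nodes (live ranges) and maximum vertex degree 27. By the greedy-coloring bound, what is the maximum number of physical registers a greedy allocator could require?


Greedy coloring never needs more than (max_degree + 1) colors: when coloring a vertex, at most max_degree neighbors are already colored.
Upper bound = 27 + 1 = 28

28


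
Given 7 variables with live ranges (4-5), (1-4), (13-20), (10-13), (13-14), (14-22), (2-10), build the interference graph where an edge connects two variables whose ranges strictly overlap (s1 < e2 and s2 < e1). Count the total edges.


Check all pairs for overlapping intervals.
Two intervals (s1,e1) and (s2,e2) overlap if s1 < e2 and s2 < e1.
v0 (4-5) vs v1..v6: overlaps v6 -> 1
v1 (1-4) vs v2..v6: overlaps v6 -> 1
v2 (13-20) vs v3..v6: overlaps v4, v5 -> 2
v3 (10-13) vs v4..v6: overlaps none -> 0
v4 (13-14) vs v5..v6: overlaps none -> 0
v5 (14-22) vs v6: overlaps none -> 0
Total overlapping pairs = 1 + 1 + 2 + 0 + 0 + 0 = 4

4


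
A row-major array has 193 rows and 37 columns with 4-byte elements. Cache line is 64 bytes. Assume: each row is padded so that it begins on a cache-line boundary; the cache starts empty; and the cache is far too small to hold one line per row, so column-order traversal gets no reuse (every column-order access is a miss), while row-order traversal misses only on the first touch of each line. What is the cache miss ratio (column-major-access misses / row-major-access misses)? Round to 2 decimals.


Each row occupies 37 * 4 = 148 bytes and starts on a line boundary, so it spans ceil(148 / 64) = 3 cache lines.
Row-major traversal misses (one per line touched): 193 * ceil(37 * 4 / 64) = 579
Column-major traversal misses (no reuse, every access misses): 193 * 37 = 7141
Ratio = 7141 / 579 = 12.33

12.33


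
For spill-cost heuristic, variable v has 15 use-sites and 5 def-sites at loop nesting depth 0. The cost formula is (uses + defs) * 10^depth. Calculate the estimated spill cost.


uses + defs = 15 + 5 = 20
10^0 = 1
Spill cost = 20 * 1 = 20

20


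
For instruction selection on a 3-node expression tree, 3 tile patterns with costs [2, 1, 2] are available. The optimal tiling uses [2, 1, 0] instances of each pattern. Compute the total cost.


Total cost = sum(count_i * cost_i)
= 2*2 + 1*1 + 0*2
= 5

5


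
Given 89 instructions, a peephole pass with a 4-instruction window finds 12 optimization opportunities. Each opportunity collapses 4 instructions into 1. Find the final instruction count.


Each match removes 3 instructions.
Total removed = 12 * 3 = 36
Remaining = 89 - 36 = 53

53


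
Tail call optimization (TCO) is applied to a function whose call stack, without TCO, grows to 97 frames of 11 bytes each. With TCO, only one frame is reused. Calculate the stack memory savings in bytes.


Without TCO: 97 * 11 = 1067 bytes
With TCO: reuse 1 frame = 11 bytes
Savings = 1067 - 11 = 1056

1056


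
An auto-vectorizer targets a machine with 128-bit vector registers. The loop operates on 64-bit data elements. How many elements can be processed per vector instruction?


Width = SIMD bits / data type bits
= 128 / 64 = 2

2


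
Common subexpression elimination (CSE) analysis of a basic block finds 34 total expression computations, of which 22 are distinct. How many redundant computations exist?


CSE count = total expressions - unique expressions
= 34 - 22 = 12

12


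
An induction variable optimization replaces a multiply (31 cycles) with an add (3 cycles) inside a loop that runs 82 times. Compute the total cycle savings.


Per-iteration saving = 31 - 3 = 28
Total saved = 82 * 28 = 2296

2296


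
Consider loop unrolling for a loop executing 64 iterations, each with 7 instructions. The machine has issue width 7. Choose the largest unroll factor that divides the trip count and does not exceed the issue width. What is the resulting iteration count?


Largest divisor of 64 <= 7 is 4
New iterations = 64 / 4 = 16

16


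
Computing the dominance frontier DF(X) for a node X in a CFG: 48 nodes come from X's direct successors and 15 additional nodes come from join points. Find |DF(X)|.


DF(X) = direct successor contributions + join point contributions
= 48 + 15 = 63

63


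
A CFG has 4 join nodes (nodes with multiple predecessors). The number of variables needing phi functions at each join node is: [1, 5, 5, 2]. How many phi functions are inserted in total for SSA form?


Total phi functions = sum of phi functions at each join node
= 1 + 5 + 5 + 2 = 13

13


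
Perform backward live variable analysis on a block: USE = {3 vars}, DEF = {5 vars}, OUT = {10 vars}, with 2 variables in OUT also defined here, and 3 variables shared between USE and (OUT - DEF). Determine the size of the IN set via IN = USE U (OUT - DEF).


OUT - DEF: 10 - 2 = 8
|IN| = |USE| + |OUT - DEF| - |USE ∩ (OUT - DEF)| = 3 + 8 - 3 = 8

8


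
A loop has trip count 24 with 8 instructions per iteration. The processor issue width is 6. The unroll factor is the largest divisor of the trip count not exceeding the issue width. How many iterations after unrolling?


Largest divisor of 24 <= 6 is 6
New iterations = 24 / 6 = 4

4


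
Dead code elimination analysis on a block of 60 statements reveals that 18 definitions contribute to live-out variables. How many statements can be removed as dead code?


Dead code = total statements - live definitions
= 60 - 18 = 42

42


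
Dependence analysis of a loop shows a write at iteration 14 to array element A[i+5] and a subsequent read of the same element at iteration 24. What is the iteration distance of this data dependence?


Distance = read iteration - write iteration
= 24 - 14 = 10

10


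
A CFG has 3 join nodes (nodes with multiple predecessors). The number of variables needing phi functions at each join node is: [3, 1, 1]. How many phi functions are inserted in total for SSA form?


Total phi functions = sum of phi functions at each join node
= 3 + 1 + 1 = 5

5


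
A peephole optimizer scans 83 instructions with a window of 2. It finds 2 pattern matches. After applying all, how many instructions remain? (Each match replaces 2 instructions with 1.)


Each match removes 1 instructions.
Total removed = 2 * 1 = 2
Remaining = 83 - 2 = 81

81


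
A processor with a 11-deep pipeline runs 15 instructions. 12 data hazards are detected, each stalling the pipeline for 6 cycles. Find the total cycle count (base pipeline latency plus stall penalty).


Base cycles = 11 + 15 - 1 = 25
Total stalls = 12 * 6 = 72
Total = 25 + 72 = 97

97


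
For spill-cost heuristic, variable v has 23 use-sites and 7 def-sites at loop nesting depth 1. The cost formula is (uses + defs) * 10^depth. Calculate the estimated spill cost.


uses + defs = 23 + 7 = 30
10^1 = 10
Spill cost = 30 * 10 = 300

300


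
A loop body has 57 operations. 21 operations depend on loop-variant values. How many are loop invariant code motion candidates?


Invariant candidates = total - loop-dependent
= 57 - 21 = 36

36


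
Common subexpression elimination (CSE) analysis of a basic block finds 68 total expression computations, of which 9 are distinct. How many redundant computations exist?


CSE count = total expressions - unique expressions
= 68 - 9 = 59

59


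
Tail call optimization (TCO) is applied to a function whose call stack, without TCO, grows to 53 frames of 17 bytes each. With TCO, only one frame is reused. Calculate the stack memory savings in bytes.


Without TCO: 53 * 17 = 901 bytes
With TCO: reuse 1 frame = 17 bytes
Savings = 901 - 17 = 884

884


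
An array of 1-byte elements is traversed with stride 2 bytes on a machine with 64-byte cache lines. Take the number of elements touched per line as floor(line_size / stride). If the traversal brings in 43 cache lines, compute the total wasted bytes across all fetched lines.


Elements per line = floor(64 / 2) = 32
Bytes used per line = 32 * 1 = 32
Wasted per line = 64 - 32 = 32
Total wasted = 32 * 43 = 1376

1376


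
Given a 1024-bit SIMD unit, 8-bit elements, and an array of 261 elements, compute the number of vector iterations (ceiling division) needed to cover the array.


Width = 1024 / 8 = 128 elements per vector op
Iterations = ceil(261 / 128) = 3

3


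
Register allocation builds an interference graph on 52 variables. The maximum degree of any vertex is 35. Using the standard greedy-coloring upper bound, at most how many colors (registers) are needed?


Greedy coloring never needs more than (max_degree + 1) colors: when coloring a vertex, at most max_degree neighbors are already colored.
Upper bound = 35 + 1 = 36

36


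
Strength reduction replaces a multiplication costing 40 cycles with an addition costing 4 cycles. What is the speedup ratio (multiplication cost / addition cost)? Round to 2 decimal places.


Ratio = mult_cost / add_cost = 40 / 4 = 10.0

10.0


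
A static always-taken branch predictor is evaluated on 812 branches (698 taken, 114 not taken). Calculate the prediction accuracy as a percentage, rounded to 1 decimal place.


Predictor: always-taken
Correct predictions = 698
Accuracy = 698 / 812 * 100 = 86.0%

86.0


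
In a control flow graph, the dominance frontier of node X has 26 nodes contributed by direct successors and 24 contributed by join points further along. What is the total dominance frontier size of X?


DF(X) = direct successor contributions + join point contributions
= 26 + 24 = 50

50


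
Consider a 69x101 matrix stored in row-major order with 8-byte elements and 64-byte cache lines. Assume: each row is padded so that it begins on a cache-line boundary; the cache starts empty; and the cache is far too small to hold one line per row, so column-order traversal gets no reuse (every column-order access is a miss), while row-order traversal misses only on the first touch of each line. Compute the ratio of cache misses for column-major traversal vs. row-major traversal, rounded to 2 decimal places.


Each row occupies 101 * 8 = 808 bytes and starts on a line boundary, so it spans ceil(808 / 64) = 13 cache lines.
Row-major traversal misses (one per line touched): 69 * ceil(101 * 8 / 64) = 897
Column-major traversal misses (no reuse, every access misses): 69 * 101 = 6969
Ratio = 6969 / 897 = 7.77

7.77


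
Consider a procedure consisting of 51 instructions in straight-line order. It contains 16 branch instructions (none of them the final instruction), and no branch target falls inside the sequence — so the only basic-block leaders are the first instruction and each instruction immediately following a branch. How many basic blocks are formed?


With no in-sequence branch targets, the leaders are the first instruction plus the instruction after each branch.
Number of basic blocks = branches + 1
= 16 + 1 = 17

17


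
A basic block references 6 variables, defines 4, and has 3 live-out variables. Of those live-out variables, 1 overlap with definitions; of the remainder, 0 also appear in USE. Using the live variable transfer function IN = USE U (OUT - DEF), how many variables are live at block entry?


OUT - DEF: 3 - 1 = 2
|IN| = |USE| + |OUT - DEF| - |USE ∩ (OUT - DEF)| = 6 + 2 - 0 = 8

8


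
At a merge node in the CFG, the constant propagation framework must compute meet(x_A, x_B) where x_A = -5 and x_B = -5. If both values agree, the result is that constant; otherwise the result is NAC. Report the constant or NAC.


Meet operation: if both paths give the same constant, result is that constant; if they differ, result is NAC (not-a-constant).
Path A: -5, Path B: -5 -> equal
Result: constant -> -5

-5


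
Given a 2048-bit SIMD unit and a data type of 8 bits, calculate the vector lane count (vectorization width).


Width = SIMD bits / data type bits
= 2048 / 8 = 256

256


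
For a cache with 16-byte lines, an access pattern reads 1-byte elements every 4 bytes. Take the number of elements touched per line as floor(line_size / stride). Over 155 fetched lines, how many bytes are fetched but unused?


Elements per line = floor(16 / 4) = 4
Bytes used per line = 4 * 1 = 4
Wasted per line = 16 - 4 = 12
Total wasted = 12 * 155 = 1860

1860


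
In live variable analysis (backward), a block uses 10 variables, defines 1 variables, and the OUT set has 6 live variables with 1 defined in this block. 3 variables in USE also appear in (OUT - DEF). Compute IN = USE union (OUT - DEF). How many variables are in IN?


OUT - DEF: 6 - 1 = 5
|IN| = |USE| + |OUT - DEF| - |USE ∩ (OUT - DEF)| = 10 + 5 - 3 = 12

12


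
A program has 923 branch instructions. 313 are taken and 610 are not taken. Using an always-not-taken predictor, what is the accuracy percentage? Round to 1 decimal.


Predictor: always-not-taken
Correct predictions = 610
Accuracy = 610 / 923 * 100 = 66.1%

66.1


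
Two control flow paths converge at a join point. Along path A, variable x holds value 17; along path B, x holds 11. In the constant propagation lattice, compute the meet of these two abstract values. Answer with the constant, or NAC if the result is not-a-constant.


Meet operation: if both paths give the same constant, result is that constant; if they differ, result is NAC (not-a-constant).
Path A: 17, Path B: 11 -> differ
Result: not-a-constant -> NAC

NAC


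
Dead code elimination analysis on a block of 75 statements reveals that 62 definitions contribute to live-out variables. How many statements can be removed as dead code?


Dead code = total statements - live definitions
= 75 - 62 = 13

13


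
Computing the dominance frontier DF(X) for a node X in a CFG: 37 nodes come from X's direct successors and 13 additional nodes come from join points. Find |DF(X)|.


DF(X) = direct successor contributions + join point contributions
= 37 + 13 = 50

50


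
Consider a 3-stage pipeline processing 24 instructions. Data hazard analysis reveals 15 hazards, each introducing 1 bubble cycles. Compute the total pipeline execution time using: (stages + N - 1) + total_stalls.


Base cycles = 3 + 24 - 1 = 26
Total stalls = 15 * 1 = 15
Total = 26 + 15 = 41

41


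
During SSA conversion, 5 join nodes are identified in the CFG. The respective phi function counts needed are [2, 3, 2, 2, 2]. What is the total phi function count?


Total phi functions = sum of phi functions at each join node
= 2 + 3 + 2 + 2 + 2 = 11

11


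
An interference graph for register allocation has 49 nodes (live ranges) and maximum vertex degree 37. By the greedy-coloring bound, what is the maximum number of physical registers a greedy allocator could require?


Greedy coloring never needs more than (max_degree + 1) colors: when coloring a vertex, at most max_degree neighbors are already colored.
Upper bound = 37 + 1 = 38

38


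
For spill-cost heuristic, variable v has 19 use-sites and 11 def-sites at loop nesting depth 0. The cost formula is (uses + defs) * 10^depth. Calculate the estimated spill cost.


uses + defs = 19 + 11 = 30
10^0 = 1
Spill cost = 30 * 1 = 30

30


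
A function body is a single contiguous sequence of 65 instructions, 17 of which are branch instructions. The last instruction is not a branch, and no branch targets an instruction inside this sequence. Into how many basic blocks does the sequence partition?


With no in-sequence branch targets, the leaders are the first instruction plus the instruction after each branch.
Number of basic blocks = branches + 1
= 17 + 1 = 18

18


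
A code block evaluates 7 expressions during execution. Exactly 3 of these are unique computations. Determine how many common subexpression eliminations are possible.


CSE count = total expressions - unique expressions
= 7 - 3 = 4

4
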